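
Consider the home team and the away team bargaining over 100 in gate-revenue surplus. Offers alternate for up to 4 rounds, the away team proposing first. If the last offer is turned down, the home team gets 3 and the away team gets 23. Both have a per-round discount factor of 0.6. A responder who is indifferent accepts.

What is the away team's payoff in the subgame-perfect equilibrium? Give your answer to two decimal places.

59.37

Solve by backward induction from round 4.
Round 4 (the home team proposes): the away team gets 23 if talks fail, so the home team offers 23 and keeps 77.
Round 3 (the away team proposes): the home team can get 77 next round, worth 0.6 × 77 = 46.2 now; the away team offers that and keeps 53.8.
Round 2 (the home team proposes): the away team can get 53.8 next round, worth 0.6 × 53.8 = 32.28 now; the home team offers that and keeps 67.72.
Round 1 (the away team proposes): the home team can get 67.72 next round, worth 0.6 × 67.72 = 40.632 now, so the away team offers 40.632, keeping 59.368.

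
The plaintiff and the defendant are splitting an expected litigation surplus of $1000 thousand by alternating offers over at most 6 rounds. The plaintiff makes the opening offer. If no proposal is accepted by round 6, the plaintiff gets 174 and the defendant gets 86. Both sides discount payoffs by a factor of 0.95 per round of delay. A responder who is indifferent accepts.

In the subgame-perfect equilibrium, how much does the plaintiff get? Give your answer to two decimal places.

270.49

Round 6 (the defendant proposes): the plaintiff gets 174 if talks fail, so the defendant offers 174 and keeps 826.
Round 5 (the plaintiff proposes): the defendant can get 826 next round, worth 0.95 × 826 = 784.7 now, so the plaintiff offers 784.7, keeping 215.3.
Round 4 (the defendant proposes): the plaintiff can get 215.3 next round, worth 0.95 × 215.3 = 204.535 now, so the defendant offers 204.535, keeping 795.465.
Round 3 (the plaintiff proposes): the defendant can get 795.465 next round, worth 0.95 × 795.465 = 755.69175 now, so the plaintiff offers 755.69175, keeping 244.30825.
Round 2 (the defendant proposes): the plaintiff can get 244.30825 next round, worth 0.95 × 244.30825 = 232.0928375 now. The defendant offers 232.0928375 and keeps 1000 − 232.0928375 = 767.9071625.
Round 1 (the plaintiff proposes): the defendant can get 767.9071625 next round, worth 0.95 × 767.9071625 = 729.511804375 now. The plaintiff offers 729.511804375 and keeps 1000 − 729.511804375 = 270.488195625.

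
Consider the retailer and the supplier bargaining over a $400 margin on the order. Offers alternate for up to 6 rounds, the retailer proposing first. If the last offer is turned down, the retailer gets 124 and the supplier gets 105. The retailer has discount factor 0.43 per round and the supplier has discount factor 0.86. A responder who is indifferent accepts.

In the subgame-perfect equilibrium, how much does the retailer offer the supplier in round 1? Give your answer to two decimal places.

Work backward from the last round.
Round 6 (the supplier proposes): the retailer gets 124 if talks fail, so the supplier offers 124 and keeps 276.
Round 5 (the retailer proposes): the supplier can get 276 next round, worth 0.86 × 276 = 237.36 now, so the retailer offers 237.36, keeping 162.64.
Round 4 (the supplier proposes): the retailer can get 162.64 next round, worth 0.43 × 162.64 = 69.9352 now. The supplier offers 69.9352 and keeps 400 − 69.9352 = 330.0648.
Round 3 (the retailer proposes): the supplier can get 330.0648 next round, worth 0.86 × 330.0648 = 283.855728 now, so the retailer offers 283.855728, keeping 116.144272.
Round 2 (the supplier proposes): the retailer can get 116.144272 next round, worth 0.43 × 116.144272 = 49.94203696 now; the supplier offers that and keeps 350.05796304.
Round 1 (the retailer proposes): the supplier can get 350.05796304 next round, worth 0.86 × 350.05796304 = 301.0498482144 now, so the retailer offers 301.0498482144, keeping 98.9501517856.

301.05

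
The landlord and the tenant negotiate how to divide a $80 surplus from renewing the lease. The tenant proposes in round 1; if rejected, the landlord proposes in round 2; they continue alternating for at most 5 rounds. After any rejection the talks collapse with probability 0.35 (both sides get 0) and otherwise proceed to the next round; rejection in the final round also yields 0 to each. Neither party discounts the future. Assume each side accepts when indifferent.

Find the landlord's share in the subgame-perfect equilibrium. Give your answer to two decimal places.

Round 5 (the tenant proposes): the landlord will accept anything ≥ 0, so the tenant offers 0 and keeps 80.
Round 4 (the landlord proposes): rejecting gives the tenant an expected 0.65 × 80 = 52, so the landlord offers 52, keeping 28.
Round 3 (the tenant proposes): rejecting gives the landlord an expected 0.65 × 28 = 18.2, so the tenant offers 18.2, keeping 61.8.
Round 2 (the landlord proposes): rejecting gives the tenant an expected 0.65 × 61.8 = 40.17; the landlord offers that and keeps 39.83.
Round 1 (the tenant proposes): rejecting gives the landlord an expected 0.65 × 39.83 = 25.8895. The tenant offers 25.8895 and keeps 80 − 25.8895 = 54.1105.

25.89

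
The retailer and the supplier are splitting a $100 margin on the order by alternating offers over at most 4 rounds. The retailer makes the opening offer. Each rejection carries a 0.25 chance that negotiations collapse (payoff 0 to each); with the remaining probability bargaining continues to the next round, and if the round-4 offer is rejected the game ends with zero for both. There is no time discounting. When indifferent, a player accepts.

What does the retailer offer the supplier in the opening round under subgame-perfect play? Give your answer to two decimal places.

By backward induction:
Round 4 (the supplier proposes): rejection yields 0 for the retailer; the supplier offers 0 and keeps 100.
Round 3 (the retailer proposes): rejecting gives the supplier an expected 0.75 × 100 = 75. The retailer offers 75 and keeps 100 − 75 = 25.
Round 2 (the supplier proposes): rejecting gives the retailer an expected 0.75 × 25 = 18.75; the supplier offers that and keeps 81.25.
Round 1 (the retailer proposes): rejecting gives the supplier an expected 0.75 × 81.25 = 60.9375. The retailer offers 60.9375 and keeps 100 − 60.9375 = 39.0625.

60.94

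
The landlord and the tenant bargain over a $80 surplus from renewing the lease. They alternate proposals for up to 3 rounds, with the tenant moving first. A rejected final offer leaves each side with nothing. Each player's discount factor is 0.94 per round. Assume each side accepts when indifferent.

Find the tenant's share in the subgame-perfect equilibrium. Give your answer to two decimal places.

75.49

By backward induction:
Round 3 (the tenant proposes): the landlord will accept anything ≥ 0, so the tenant offers 0 and keeps 80.
Round 2 (the landlord proposes): the tenant can get 80 next round, worth 0.94 × 80 = 75.2 now. The landlord offers 75.2 and keeps 80 − 75.2 = 4.8.
Round 1 (the tenant proposes): the landlord can get 4.8 next round, worth 0.94 × 4.8 = 4.512 now; the tenant offers that and keeps 75.488.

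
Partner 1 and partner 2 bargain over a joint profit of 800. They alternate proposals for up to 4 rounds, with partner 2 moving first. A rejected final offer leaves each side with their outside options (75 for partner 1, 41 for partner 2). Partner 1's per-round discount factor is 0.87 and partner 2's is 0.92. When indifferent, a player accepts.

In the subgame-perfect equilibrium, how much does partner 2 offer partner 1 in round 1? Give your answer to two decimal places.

Round 4 (partner 1 proposes): partner 2 gets 41 if talks fail, so partner 1 offers 41 and keeps 759.
Round 3 (partner 2 proposes): partner 1 can get 759 next round, worth 0.87 × 759 = 660.33 now, so partner 2 offers 660.33, keeping 139.67.
Round 2 (partner 1 proposes): partner 2 can get 139.67 next round, worth 0.92 × 139.67 = 128.4964 now; partner 1 offers that and keeps 671.5036.
Round 1 (partner 2 proposes): partner 1 can get 671.5036 next round, worth 0.87 × 671.5036 = 584.208132 now, so partner 2 offers 584.208132, keeping 215.791868.

584.21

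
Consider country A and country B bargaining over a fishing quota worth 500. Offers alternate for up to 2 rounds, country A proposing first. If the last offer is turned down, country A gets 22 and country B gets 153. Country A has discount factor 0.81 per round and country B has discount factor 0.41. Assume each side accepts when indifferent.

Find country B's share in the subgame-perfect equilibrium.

195.98

Solve by backward induction from round 2.
Round 2 (country B proposes): country A gets 22 if talks fail, so country B offers 22 and keeps 478.
Round 1 (country A proposes): country B can get 478 next round, worth 0.41 × 478 = 195.98 now; country A offers that and keeps 304.02.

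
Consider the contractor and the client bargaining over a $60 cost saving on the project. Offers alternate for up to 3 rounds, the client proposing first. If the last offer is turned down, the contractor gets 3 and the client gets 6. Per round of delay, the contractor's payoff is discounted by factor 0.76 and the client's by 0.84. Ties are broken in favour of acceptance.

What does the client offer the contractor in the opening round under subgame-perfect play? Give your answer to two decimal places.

Round 3 (the client proposes): the contractor gets 3 if talks fail, so the client offers 3 and keeps 57.
Round 2 (the contractor proposes): the client can get 57 next round, worth 0.84 × 57 = 47.88 now. The contractor offers 47.88 and keeps 60 − 47.88 = 12.12.
Round 1 (the client proposes): the contractor can get 12.12 next round, worth 0.76 × 12.12 = 9.2112 now. The client offers 9.2112 and keeps 60 − 9.2112 = 50.7888.

9.21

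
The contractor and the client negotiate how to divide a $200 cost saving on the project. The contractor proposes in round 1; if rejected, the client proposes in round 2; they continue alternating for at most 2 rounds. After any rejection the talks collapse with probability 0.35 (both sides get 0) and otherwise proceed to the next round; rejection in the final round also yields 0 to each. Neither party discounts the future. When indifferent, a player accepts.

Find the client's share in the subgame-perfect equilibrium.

130

By backward induction:
Round 2 (the client proposes): rejection yields 0 for the contractor; the client offers 0 and keeps 200.
Round 1 (the contractor proposes): rejecting gives the client an expected 0.65 × 200 = 130. The contractor offers 130 and keeps 200 − 130 = 70.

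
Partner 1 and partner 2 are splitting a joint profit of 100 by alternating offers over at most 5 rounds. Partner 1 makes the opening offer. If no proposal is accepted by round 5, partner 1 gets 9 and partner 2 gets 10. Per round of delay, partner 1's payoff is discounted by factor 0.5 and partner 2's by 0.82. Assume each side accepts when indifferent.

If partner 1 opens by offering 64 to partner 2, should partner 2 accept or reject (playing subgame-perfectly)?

Accept

Round 5 (partner 1 proposes): partner 2 gets 10 if talks fail, so partner 1 offers 10 and keeps 90.
Round 4 (partner 2 proposes): partner 1 can get 90 next round, worth 0.5 × 90 = 45 now. Partner 2 offers 45 and keeps 100 − 45 = 55.
Round 3 (partner 1 proposes): partner 2 can get 55 next round, worth 0.82 × 55 = 45.1 now. Partner 1 offers 45.1 and keeps 100 − 45.1 = 54.9.
Round 2 (partner 2 proposes): partner 1 can get 54.9 next round, worth 0.5 × 54.9 = 27.45 now, so partner 2 offers 27.45, keeping 72.55.
So by rejecting in round 1, partner 2 gets 72.55 next round, worth 0.82 × 72.55 = 59.491 now.
Offer 64 ≥ 59.491, so partner 2 accepts.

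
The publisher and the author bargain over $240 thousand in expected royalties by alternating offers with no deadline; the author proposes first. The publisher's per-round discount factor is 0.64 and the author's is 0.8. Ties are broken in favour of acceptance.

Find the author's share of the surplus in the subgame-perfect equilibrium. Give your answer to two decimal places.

177.05

Let x be the author's share when the author proposes and y be the publisher's share when the publisher proposes.
The publisher accepts iff offered ≥ 0.64·y, so x = 240 − 0.64y. Symmetrically y = 240 − 0.8x.
Substituting: x = 240 − 0.64(240 − 0.8x), giving x(1 − 0.8·0.64) = 240(1 − 0.64).
So x = 240 × 0.36 / 0.488 ≈ 177.0492, and the publisher receives 240 − x ≈ 62.9508.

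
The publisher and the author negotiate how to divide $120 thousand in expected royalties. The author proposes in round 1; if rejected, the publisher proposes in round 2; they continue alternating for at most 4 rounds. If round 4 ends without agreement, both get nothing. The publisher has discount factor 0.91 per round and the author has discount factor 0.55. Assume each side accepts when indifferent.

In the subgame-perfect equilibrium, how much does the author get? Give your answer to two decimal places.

16.21

Round 4 (the publisher proposes): the author will accept anything ≥ 0, so the publisher offers 0 and keeps 120.
Round 3 (the author proposes): the publisher can get 120 next round, worth 0.91 × 120 = 109.2 now; the author offers that and keeps 10.8.
Round 2 (the publisher proposes): the author can get 10.8 next round, worth 0.55 × 10.8 = 5.94 now. The publisher offers 5.94 and keeps 120 − 5.94 = 114.06.
Round 1 (the author proposes): the publisher can get 114.06 next round, worth 0.91 × 114.06 = 103.7946 now. The author offers 103.7946 and keeps 120 − 103.7946 = 16.2054.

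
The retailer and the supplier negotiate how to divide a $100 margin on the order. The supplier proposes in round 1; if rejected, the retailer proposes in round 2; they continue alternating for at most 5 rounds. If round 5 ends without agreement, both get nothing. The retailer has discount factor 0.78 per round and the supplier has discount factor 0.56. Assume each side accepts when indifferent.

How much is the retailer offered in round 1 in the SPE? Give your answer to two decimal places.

Solve by backward induction from round 5.
Round 5 (the supplier proposes): the retailer will accept anything ≥ 0, so the supplier offers 0 and keeps 100.
Round 4 (the retailer proposes): the supplier can get 100 next round, worth 0.56 × 100 = 56 now. The retailer offers 56 and keeps 100 − 56 = 44.
Round 3 (the supplier proposes): the retailer can get 44 next round, worth 0.78 × 44 = 34.32 now. The supplier offers 34.32 and keeps 100 − 34.32 = 65.68.
Round 2 (the retailer proposes): the supplier can get 65.68 next round, worth 0.56 × 65.68 = 36.7808 now, so the retailer offers 36.7808, keeping 63.2192.
Round 1 (the supplier proposes): the retailer can get 63.2192 next round, worth 0.78 × 63.2192 = 49.310976 now; the supplier offers that and keeps 50.689024.

49.31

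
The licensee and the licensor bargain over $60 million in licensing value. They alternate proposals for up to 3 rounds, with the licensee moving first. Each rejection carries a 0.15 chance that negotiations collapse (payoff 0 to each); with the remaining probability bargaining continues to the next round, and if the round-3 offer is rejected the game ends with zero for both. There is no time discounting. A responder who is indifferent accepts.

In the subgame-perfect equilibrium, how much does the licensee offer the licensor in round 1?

By backward induction:
Round 3 (the licensee proposes): rejection yields 0 for the licensor; the licensee offers 0 and keeps 60.
Round 2 (the licensor proposes): rejecting gives the licensee an expected 0.85 × 60 = 51, so the licensor offers 51, keeping 9.
Round 1 (the licensee proposes): rejecting gives the licensor an expected 0.85 × 9 = 7.65. The licensee offers 7.65 and keeps 60 − 7.65 = 52.35.

7.65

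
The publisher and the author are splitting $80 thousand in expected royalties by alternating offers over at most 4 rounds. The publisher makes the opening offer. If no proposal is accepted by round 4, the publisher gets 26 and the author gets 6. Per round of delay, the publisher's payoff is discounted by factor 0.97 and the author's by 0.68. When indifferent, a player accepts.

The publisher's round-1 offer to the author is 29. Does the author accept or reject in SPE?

Accept

Round 4 (the author proposes): the publisher gets 26 if talks fail, so the author offers 26 and keeps 54.
Round 3 (the publisher proposes): the author can get 54 next round, worth 0.68 × 54 = 36.72 now, so the publisher offers 36.72, keeping 43.28.
Round 2 (the author proposes): the publisher can get 43.28 next round, worth 0.97 × 43.28 = 41.9816 now; the author offers that and keeps 38.0184.
So by rejecting in round 1, the author gets 38.0184 next round, worth 0.68 × 38.0184 = 25.852512 now.
Offer 29 ≥ 25.852512, so the author accepts.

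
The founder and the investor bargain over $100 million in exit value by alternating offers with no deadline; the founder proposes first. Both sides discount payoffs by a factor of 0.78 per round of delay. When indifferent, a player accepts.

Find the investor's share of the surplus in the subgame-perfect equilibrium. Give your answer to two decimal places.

43.82

When the founder proposes, the investor accepts any offer worth at least 0.78 times what the investor would get by proposing next round; and vice versa.
This gives x = 100 − 0.78y and y = 100 − 0.78x, where x and y are each side's share when it proposes.
Hence (1 − 0.78·0.78)x = 100(1 − 0.78), i.e. 0.3916·x = 22.
x ≈ 56.1798; the investor's share is 100 − x ≈ 43.8202.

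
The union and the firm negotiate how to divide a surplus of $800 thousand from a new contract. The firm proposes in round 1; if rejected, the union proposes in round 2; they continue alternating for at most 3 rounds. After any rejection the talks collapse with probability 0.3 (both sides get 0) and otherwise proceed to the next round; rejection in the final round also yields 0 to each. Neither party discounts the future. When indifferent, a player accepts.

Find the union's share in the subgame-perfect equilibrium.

Round 3 (the firm proposes): rejection yields 0 for the union; the firm offers 0 and keeps 800.
Round 2 (the union proposes): rejecting gives the firm an expected 0.7 × 800 = 560, so the union offers 560, keeping 240.
Round 1 (the firm proposes): rejecting gives the union an expected 0.7 × 240 = 168. The firm offers 168 and keeps 800 − 168 = 632.

168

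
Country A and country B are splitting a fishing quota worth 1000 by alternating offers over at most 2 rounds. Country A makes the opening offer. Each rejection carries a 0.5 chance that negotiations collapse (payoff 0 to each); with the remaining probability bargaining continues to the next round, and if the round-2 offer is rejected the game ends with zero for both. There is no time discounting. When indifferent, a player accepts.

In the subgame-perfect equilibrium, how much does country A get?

By backward induction:
Round 2 (country B proposes): country A will accept anything ≥ 0, so country B offers 0 and keeps 1000.
Round 1 (country A proposes): rejecting gives country B an expected 0.5 × 1000 = 500, so country A offers 500, keeping 500.

500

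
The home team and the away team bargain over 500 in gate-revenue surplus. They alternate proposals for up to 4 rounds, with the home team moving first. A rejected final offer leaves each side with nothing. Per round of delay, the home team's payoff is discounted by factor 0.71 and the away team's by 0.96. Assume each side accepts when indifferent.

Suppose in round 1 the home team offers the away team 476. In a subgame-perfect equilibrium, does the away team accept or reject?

Work out the away team's continuation value if the offer is rejected.
Round 4 (the away team proposes): the home team will accept anything ≥ 0, so the away team offers 0 and keeps 500.
Round 3 (the home team proposes): the away team can get 500 next round, worth 0.96 × 500 = 480 now, so the home team offers 480, keeping 20.
Round 2 (the away team proposes): the home team can get 20 next round, worth 0.71 × 20 = 14.2 now; the away team offers that and keeps 485.8.
So by rejecting in round 1, the away team gets 485.8 next round, worth 0.96 × 485.8 = 466.368 now.
Offer 476 ≥ 466.368, so the away team accepts.

Accept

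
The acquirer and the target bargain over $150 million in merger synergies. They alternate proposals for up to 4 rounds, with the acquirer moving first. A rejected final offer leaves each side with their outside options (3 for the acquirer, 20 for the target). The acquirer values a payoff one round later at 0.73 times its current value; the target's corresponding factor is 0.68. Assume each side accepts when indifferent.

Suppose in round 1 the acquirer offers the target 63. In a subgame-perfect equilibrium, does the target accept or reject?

Reject

Round 4 (the target proposes): the acquirer gets 3 if talks fail, so the target offers 3 and keeps 147.
Round 3 (the acquirer proposes): the target can get 147 next round, worth 0.68 × 147 = 99.96 now, so the acquirer offers 99.96, keeping 50.04.
Round 2 (the target proposes): the acquirer can get 50.04 next round, worth 0.73 × 50.04 = 36.5292 now, so the target offers 36.5292, keeping 113.4708.
So by rejecting in round 1, the target gets 113.4708 next round, worth 0.68 × 113.4708 = 77.160144 now.
Offer 63 < 77.160144, so the target rejects.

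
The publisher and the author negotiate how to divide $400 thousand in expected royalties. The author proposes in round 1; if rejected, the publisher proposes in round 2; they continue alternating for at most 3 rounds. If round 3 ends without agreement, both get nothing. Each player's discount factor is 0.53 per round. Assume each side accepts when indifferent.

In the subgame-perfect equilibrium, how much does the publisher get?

Round 3 (the author proposes): the publisher will accept anything ≥ 0, so the author offers 0 and keeps 400.
Round 2 (the publisher proposes): the author can get 400 next round, worth 0.53 × 400 = 212 now, so the publisher offers 212, keeping 188.
Round 1 (the author proposes): the publisher can get 188 next round, worth 0.53 × 188 = 99.64 now, so the author offers 99.64, keeping 300.36.

99.64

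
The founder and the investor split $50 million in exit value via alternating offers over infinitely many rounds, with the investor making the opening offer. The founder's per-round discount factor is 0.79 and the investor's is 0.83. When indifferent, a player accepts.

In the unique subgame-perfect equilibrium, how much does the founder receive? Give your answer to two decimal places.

19.50

Let x be the investor's share when the investor proposes and y be the founder's share when the founder proposes.
The founder accepts iff offered ≥ 0.79·y, so x = 50 − 0.79y. Symmetrically y = 50 − 0.83x.
Substituting: x = 50 − 0.79(50 − 0.83x), giving x(1 − 0.83·0.79) = 50(1 − 0.79).
So x = 50 × 0.21 / 0.3443 ≈ 30.4967, and the founder receives 50 − x ≈ 19.5033.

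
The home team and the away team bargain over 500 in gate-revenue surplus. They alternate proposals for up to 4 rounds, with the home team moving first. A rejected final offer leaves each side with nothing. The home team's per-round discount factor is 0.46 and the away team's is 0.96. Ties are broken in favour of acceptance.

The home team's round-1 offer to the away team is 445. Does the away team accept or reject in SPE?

Round 4 (the away team proposes): the home team will accept anything ≥ 0, so the away team offers 0 and keeps 500.
Round 3 (the home team proposes): the away team can get 500 next round, worth 0.96 × 500 = 480 now, so the home team offers 480, keeping 20.
Round 2 (the away team proposes): the home team can get 20 next round, worth 0.46 × 20 = 9.2 now; the away team offers that and keeps 490.8.
So by rejecting in round 1, the away team gets 490.8 next round, worth 0.96 × 490.8 = 471.168 now.
Offer 445 < 471.168, so the away team rejects.

Reject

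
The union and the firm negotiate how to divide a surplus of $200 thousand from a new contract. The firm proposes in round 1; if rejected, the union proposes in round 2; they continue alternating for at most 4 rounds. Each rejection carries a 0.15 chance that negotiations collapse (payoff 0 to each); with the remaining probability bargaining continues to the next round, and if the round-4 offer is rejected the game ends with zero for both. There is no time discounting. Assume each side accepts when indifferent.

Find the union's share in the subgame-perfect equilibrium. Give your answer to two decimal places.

148.33

Round 4 (the union proposes): rejection yields 0 for the firm; the union offers 0 and keeps 200.
Round 3 (the firm proposes): rejecting gives the union an expected 0.85 × 200 = 170; the firm offers that and keeps 30.
Round 2 (the union proposes): rejecting gives the firm an expected 0.85 × 30 = 25.5; the union offers that and keeps 174.5.
Round 1 (the firm proposes): rejecting gives the union an expected 0.85 × 174.5 = 148.325. The firm offers 148.325 and keeps 200 − 148.325 = 51.675.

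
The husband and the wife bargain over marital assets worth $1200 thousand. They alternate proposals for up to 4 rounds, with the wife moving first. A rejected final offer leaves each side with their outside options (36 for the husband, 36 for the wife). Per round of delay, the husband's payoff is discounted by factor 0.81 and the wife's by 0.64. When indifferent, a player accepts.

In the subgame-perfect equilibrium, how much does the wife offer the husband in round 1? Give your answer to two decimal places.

838.69

Round 4 (the husband proposes): the wife gets 36 if talks fail, so the husband offers 36 and keeps 1164.
Round 3 (the wife proposes): the husband can get 1164 next round, worth 0.81 × 1164 = 942.84 now, so the wife offers 942.84, keeping 257.16.
Round 2 (the husband proposes): the wife can get 257.16 next round, worth 0.64 × 257.16 = 164.5824 now. The husband offers 164.5824 and keeps 1200 − 164.5824 = 1035.4176.
Round 1 (the wife proposes): the husband can get 1035.4176 next round, worth 0.81 × 1035.4176 = 838.688256 now; the wife offers that and keeps 361.311744.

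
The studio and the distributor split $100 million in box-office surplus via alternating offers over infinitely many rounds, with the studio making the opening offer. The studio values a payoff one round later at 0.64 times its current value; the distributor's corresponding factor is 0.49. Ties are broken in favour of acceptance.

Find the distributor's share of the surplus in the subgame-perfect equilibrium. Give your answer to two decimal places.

25.70

In a stationary SPE each proposer offers the other exactly their discounted continuation value.
If the studio keeps x when proposing and the distributor keeps y when proposing, then x = 100 − 0.49y and y = 100 − 0.64x.
Solving: x = 100(1 − 0.49) / (1 − 0.64·0.49) = 51 / 0.6864 ≈ 74.3007.
The distributor gets 100 − 74.3007 ≈ 25.6993.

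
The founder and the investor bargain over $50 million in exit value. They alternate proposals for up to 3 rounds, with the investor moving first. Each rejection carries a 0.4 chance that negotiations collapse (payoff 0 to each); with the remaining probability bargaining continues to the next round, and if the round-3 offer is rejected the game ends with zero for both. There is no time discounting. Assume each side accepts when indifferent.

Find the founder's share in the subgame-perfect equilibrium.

Round 3 (the investor proposes): rejection yields 0 for the founder; the investor offers 0 and keeps 50.
Round 2 (the founder proposes): rejecting gives the investor an expected 0.6 × 50 = 30; the founder offers that and keeps 20.
Round 1 (the investor proposes): rejecting gives the founder an expected 0.6 × 20 = 12, so the investor offers 12, keeping 38.

12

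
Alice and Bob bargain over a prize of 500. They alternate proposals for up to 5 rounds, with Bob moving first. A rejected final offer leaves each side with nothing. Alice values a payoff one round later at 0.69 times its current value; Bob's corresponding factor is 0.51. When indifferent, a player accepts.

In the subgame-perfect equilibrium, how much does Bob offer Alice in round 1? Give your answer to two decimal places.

Work backward from the last round.
Round 5 (Bob proposes): Alice will accept anything ≥ 0, so Bob offers 0 and keeps 500.
Round 4 (Alice proposes): Bob can get 500 next round, worth 0.51 × 500 = 255 now, so Alice offers 255, keeping 245.
Round 3 (Bob proposes): Alice can get 245 next round, worth 0.69 × 245 = 169.05 now. Bob offers 169.05 and keeps 500 − 169.05 = 330.95.
Round 2 (Alice proposes): Bob can get 330.95 next round, worth 0.51 × 330.95 = 168.7845 now; Alice offers that and keeps 331.2155.
Round 1 (Bob proposes): Alice can get 331.2155 next round, worth 0.69 × 331.2155 = 228.538695 now, so Bob offers 228.538695, keeping 271.461305.

228.54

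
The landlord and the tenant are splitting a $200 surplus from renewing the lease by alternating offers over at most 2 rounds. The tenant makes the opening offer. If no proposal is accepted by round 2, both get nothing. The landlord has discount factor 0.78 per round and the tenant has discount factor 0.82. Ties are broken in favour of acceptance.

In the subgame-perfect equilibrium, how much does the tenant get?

44

By backward induction:
Round 2 (the landlord proposes): rejection yields 0 for the tenant; the landlord offers 0 and keeps 200.
Round 1 (the tenant proposes): the landlord can get 200 next round, worth 0.78 × 200 = 156 now, so the tenant offers 156, keeping 44.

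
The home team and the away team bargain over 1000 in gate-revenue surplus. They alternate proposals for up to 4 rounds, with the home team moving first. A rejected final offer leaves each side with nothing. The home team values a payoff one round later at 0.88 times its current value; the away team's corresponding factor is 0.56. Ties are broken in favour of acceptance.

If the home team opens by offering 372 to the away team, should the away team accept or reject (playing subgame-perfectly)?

Round 4 (the away team proposes): rejection yields 0 for the home team; the away team offers 0 and keeps 1000.
Round 3 (the home team proposes): the away team can get 1000 next round, worth 0.56 × 1000 = 560 now; the home team offers that and keeps 440.
Round 2 (the away team proposes): the home team can get 440 next round, worth 0.88 × 440 = 387.2 now; the away team offers that and keeps 612.8.
So by rejecting in round 1, the away team gets 612.8 next round, worth 0.56 × 612.8 = 343.168 now.
Offer 372 ≥ 343.168, so the away team accepts.

Accept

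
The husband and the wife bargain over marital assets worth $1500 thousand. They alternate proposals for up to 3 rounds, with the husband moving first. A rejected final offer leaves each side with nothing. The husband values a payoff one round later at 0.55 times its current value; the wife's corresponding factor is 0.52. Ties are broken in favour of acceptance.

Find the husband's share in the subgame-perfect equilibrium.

1149

Round 3 (the husband proposes): rejection yields 0 for the wife; the husband offers 0 and keeps 1500.
Round 2 (the wife proposes): the husband can get 1500 next round, worth 0.55 × 1500 = 825 now, so the wife offers 825, keeping 675.
Round 1 (the husband proposes): the wife can get 675 next round, worth 0.52 × 675 = 351 now. The husband offers 351 and keeps 1500 − 351 = 1149.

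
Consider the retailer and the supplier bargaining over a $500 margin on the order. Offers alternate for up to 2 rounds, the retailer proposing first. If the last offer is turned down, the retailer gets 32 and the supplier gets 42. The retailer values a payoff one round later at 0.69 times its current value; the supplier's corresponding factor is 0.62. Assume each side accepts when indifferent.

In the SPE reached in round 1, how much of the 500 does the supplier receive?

Round 2 (the supplier proposes): the retailer gets 32 if talks fail, so the supplier offers 32 and keeps 468.
Round 1 (the retailer proposes): the supplier can get 468 next round, worth 0.62 × 468 = 290.16 now. The retailer offers 290.16 and keeps 500 − 290.16 = 209.84.

290.16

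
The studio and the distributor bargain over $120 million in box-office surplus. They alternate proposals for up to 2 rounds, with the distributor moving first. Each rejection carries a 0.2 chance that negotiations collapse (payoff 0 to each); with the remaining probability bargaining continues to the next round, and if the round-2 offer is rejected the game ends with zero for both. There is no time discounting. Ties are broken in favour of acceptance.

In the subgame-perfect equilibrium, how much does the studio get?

96

Round 2 (the studio proposes): rejection yields 0 for the distributor; the studio offers 0 and keeps 120.
Round 1 (the distributor proposes): rejecting gives the studio an expected 0.8 × 120 = 96. The distributor offers 96 and keeps 120 − 96 = 24.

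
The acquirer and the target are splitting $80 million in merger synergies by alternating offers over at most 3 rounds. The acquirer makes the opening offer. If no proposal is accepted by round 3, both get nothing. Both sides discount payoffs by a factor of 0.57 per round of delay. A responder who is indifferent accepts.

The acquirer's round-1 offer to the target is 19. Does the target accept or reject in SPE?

Work out the target's continuation value if the offer is rejected.
Round 3 (the acquirer proposes): the target will accept anything ≥ 0, so the acquirer offers 0 and keeps 80.
Round 2 (the target proposes): the acquirer can get 80 next round, worth 0.57 × 80 = 45.6 now; the target offers that and keeps 34.4.
So by rejecting in round 1, the target gets 34.4 next round, worth 0.57 × 34.4 = 19.608 now.
Offer 19 < 19.608, so the target rejects.

Reject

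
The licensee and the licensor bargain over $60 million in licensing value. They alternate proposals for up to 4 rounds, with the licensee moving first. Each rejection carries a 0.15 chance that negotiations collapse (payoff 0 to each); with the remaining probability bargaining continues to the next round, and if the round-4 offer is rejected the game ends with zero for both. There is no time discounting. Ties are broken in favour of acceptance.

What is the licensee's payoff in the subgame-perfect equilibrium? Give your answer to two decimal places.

15.50

Round 4 (the licensor proposes): the licensee will accept anything ≥ 0, so the licensor offers 0 and keeps 60.
Round 3 (the licensee proposes): rejecting gives the licensor an expected 0.85 × 60 = 51. The licensee offers 51 and keeps 60 − 51 = 9.
Round 2 (the licensor proposes): rejecting gives the licensee an expected 0.85 × 9 = 7.65, so the licensor offers 7.65, keeping 52.35.
Round 1 (the licensee proposes): rejecting gives the licensor an expected 0.85 × 52.35 = 44.4975. The licensee offers 44.4975 and keeps 60 − 44.4975 = 15.5025.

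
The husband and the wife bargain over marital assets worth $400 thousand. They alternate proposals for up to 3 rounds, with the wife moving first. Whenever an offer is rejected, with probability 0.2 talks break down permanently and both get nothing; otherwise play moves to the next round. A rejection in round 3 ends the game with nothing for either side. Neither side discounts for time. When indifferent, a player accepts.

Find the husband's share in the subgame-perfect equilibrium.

64

Round 3 (the wife proposes): the husband will accept anything ≥ 0, so the wife offers 0 and keeps 400.
Round 2 (the husband proposes): rejecting gives the wife an expected 0.8 × 400 = 320, so the husband offers 320, keeping 80.
Round 1 (the wife proposes): rejecting gives the husband an expected 0.8 × 80 = 64; the wife offers that and keeps 336.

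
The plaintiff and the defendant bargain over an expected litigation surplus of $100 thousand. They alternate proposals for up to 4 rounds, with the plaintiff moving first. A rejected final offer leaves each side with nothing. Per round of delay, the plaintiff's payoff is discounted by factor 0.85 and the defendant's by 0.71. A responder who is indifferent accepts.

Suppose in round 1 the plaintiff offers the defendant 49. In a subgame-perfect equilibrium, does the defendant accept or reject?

Round 4 (the defendant proposes): the plaintiff will accept anything ≥ 0, so the defendant offers 0 and keeps 100.
Round 3 (the plaintiff proposes): the defendant can get 100 next round, worth 0.71 × 100 = 71 now; the plaintiff offers that and keeps 29.
Round 2 (the defendant proposes): the plaintiff can get 29 next round, worth 0.85 × 29 = 24.65 now. The defendant offers 24.65 and keeps 100 − 24.65 = 75.35.
So by rejecting in round 1, the defendant gets 75.35 next round, worth 0.71 × 75.35 = 53.4985 now.
Offer 49 < 53.4985, so the defendant rejects.

Reject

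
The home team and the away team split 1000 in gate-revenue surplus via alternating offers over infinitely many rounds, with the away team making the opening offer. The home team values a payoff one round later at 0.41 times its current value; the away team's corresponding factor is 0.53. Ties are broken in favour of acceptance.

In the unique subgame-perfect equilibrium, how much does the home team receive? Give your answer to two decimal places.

246.20

When the away team proposes, the home team accepts any offer worth at least 0.41 times what the home team would get by proposing next round; and vice versa.
This gives x = 1000 − 0.41y and y = 1000 − 0.53x, where x and y are each side's share when it proposes.
Hence (1 − 0.41·0.53)x = 1000(1 − 0.41), i.e. 0.7827·x = 590.
x ≈ 753.8009; the home team's share is 1000 − x ≈ 246.1991.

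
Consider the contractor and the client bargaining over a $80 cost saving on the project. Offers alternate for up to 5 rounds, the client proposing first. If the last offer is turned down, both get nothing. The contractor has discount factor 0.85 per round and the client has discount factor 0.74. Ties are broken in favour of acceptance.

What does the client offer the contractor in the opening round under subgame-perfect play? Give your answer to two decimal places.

28.80

Solve by backward induction from round 5.
Round 5 (the client proposes): the contractor will accept anything ≥ 0, so the client offers 0 and keeps 80.
Round 4 (the contractor proposes): the client can get 80 next round, worth 0.74 × 80 = 59.2 now; the contractor offers that and keeps 20.8.
Round 3 (the client proposes): the contractor can get 20.8 next round, worth 0.85 × 20.8 = 17.68 now. The client offers 17.68 and keeps 80 − 17.68 = 62.32.
Round 2 (the contractor proposes): the client can get 62.32 next round, worth 0.74 × 62.32 = 46.1168 now, so the contractor offers 46.1168, keeping 33.8832.
Round 1 (the client proposes): the contractor can get 33.8832 next round, worth 0.85 × 33.8832 = 28.80072 now; the client offers that and keeps 51.19928.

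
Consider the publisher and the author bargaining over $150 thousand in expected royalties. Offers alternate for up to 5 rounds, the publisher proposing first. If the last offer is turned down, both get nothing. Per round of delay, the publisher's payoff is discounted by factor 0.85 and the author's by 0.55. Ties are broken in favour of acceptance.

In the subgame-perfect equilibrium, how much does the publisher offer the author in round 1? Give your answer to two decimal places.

18.16

Work backward from the last round.
Round 5 (the publisher proposes): the author will accept anything ≥ 0, so the publisher offers 0 and keeps 150.
Round 4 (the author proposes): the publisher can get 150 next round, worth 0.85 × 150 = 127.5 now; the author offers that and keeps 22.5.
Round 3 (the publisher proposes): the author can get 22.5 next round, worth 0.55 × 22.5 = 12.375 now. The publisher offers 12.375 and keeps 150 − 12.375 = 137.625.
Round 2 (the author proposes): the publisher can get 137.625 next round, worth 0.85 × 137.625 = 116.98125 now. The author offers 116.98125 and keeps 150 − 116.98125 = 33.01875.
Round 1 (the publisher proposes): the author can get 33.01875 next round, worth 0.55 × 33.01875 = 18.1603125 now. The publisher offers 18.1603125 and keeps 150 − 18.1603125 = 131.8396875.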